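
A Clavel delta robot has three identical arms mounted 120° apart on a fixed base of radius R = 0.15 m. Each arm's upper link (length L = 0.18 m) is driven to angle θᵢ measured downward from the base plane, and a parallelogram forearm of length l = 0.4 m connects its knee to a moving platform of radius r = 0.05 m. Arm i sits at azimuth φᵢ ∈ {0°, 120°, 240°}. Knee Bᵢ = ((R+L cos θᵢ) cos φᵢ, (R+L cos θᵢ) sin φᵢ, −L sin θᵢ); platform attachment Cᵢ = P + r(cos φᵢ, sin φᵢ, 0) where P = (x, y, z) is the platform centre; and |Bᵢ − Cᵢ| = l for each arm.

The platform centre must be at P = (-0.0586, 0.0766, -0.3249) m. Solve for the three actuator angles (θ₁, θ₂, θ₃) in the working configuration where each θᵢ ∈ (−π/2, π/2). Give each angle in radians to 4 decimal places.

φ1=0.0° → target in arm frame (-0.0586, 0.0766)
  A=0.1586, B=-0.3249, C=(l²−L²−A²−y'²−z²)/(2L)=-0.0249
  θ1 = atan2(B,A) + arccos(C/0.3615) = 0.5232
φ2=120.0° → target in arm frame (0.0956, 0.0124)
  e−x'=0.0044;  (l²−L²−(e−x')²−y'²−z²)/2L = 0.0607
  √(A²+B²)=0.3249;  θ2 = -1.5574+1.3828 ≈ -0.1746
rotate P by −φ3: (-0.0370, -0.0890, -0.3249)
  e−x'=0.1370;  (l²−L²−(e−x')²−y'²−z²)/2L = -0.0130
  √(A²+B²)=0.3526;  θ3 = -1.1717+1.6076 ≈ 0.4359

θ₁ = 0.5232, θ₂ = -0.1746, θ₃ = 0.4359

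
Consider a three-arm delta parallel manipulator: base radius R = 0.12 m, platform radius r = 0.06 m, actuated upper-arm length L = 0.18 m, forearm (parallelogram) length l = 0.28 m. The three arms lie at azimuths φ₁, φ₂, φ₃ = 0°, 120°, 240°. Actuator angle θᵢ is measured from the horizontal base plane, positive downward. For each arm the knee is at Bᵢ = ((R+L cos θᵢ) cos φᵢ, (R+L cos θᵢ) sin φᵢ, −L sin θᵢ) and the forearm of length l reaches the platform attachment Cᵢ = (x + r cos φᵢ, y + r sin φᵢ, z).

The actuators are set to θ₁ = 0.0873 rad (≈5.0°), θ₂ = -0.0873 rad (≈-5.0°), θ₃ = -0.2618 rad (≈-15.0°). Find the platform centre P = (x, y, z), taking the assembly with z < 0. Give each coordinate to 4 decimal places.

(-0.0165, -0.0090, -0.1291)

arm 1 at φ=0.0°: e+L cos θ1 = 0.2393;  S1 = (0.2393, 0.0000, -0.0157)
φ2=120.0°: virtual centre (-0.1197, 0.2073, 0.0157), radius l
arm 3 at φ=240.0°: e+L cos θ3 = 0.2339;  S3 = (-0.1169, -0.2025, 0.0466)
|S₂|²−|S₁|² = 0.0000;  |S₃|²−|S₁|² = -0.0007
plane₁₂: -0.7179x+0.4145y+0.0628z = 0.0000
Cramer: x(z) = 0.0005+0.1315z;  y(z) = 0.0008+0.0763z
into |P−S₁|² = l²: 1.0231z² + -0.0313z + -0.0211 = 0;  Δ = 0.0873;  z = -0.1291 or 0.1597 → z<0 root = -0.1291
x = -0.0165, y = -0.0090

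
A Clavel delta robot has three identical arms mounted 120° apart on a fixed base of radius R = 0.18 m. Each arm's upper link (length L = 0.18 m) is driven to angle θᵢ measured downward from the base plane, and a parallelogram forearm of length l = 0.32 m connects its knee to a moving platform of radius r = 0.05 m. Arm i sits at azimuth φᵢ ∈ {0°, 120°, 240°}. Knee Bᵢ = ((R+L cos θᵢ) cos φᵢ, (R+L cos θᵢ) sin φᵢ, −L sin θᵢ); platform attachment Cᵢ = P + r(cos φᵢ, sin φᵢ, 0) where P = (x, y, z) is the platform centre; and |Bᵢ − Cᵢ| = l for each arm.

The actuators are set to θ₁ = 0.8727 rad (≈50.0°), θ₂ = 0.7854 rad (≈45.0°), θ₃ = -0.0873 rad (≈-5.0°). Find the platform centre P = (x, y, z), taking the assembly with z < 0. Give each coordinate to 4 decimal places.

arm 1 at φ=0.0°: (R−r)+L cos θ1 = 0.2457;  S1 = (0.2457, 0.0000, -0.1379)
φ2=120.0°: virtual centre (-0.1286, 0.2228, -0.1273), radius l
S3 = (0.3093·cos240.0°, 0.3093·sin240.0°, 0.0157) = (-0.1547, -0.2679, 0.0157)
eliminate P² terms by subtracting sphere 1 from 2 and 3
[-0.7487 0.4456 0.0212]·P = 0.0030;  [-0.8007 -0.5357 0.3072]·P = 0.0165
det = 0.7579;  x = -0.0119+0.1956z,  y = -0.0132+0.2810z
sphere 1 gives Az²+Bz+C=0 with A=1.1172, B=0.1676, C=-0.0169;  B²−4AC=0.1035;  roots -0.2190, 0.0690;  negative root z = -0.2190
x = -0.0547, y = -0.0747

(-0.0547, -0.0747, -0.2190)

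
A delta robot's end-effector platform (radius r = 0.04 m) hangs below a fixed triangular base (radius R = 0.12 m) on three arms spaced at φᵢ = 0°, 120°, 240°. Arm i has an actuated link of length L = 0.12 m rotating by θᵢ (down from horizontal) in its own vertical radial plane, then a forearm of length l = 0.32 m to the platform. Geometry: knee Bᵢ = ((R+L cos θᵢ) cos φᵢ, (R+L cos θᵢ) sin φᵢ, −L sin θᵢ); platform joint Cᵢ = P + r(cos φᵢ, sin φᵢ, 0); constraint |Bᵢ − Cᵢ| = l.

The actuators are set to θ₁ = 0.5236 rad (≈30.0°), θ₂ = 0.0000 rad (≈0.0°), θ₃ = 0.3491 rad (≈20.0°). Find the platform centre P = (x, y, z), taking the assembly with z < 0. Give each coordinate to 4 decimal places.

O1 = (0.1839·cos0.0°, 0.1839·sin0.0°, -0.0600) = (0.1839, 0.0000, -0.0600)
O2 = (0.2000·cos120.0°, 0.2000·sin120.0°, 0.0000) = (-0.1000, 0.1732, 0.0000)
O3 = (0.1928·cos240.0°, 0.1928·sin240.0°, -0.0410) = (-0.0964, -0.1669, -0.0410)
|O₂|²−|O₁|² = 0.0026;  |O₃|²−|O₁|² = 0.0014
plane₁₂: -0.5678x+0.3464y+0.1200z = 0.0026
Cramer: x(z) = -0.0035+0.1386z;  y(z) = 0.0017-0.1192z
sphere 1 gives Az²+Bz+C=0 with A=1.0334, B=0.0676, C=-0.0637;  B²−4AC=0.2677;  roots -0.2831, 0.2176;  negative root z = -0.2831
x = -0.0428, y = 0.0354

(-0.0428, 0.0354, -0.2831)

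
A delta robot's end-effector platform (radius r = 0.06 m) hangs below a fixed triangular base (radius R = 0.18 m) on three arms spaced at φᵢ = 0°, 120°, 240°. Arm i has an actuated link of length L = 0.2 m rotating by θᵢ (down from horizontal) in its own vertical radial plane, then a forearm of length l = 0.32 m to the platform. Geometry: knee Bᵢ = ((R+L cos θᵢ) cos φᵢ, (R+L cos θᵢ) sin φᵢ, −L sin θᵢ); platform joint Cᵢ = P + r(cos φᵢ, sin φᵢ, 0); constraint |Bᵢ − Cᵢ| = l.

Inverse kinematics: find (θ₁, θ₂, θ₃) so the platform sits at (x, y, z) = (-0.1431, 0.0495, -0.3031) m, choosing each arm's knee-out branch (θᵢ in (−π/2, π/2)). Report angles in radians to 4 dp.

φ1=0.0° → target in arm frame (-0.1431, 0.0495)
  A=0.2631, B=-0.3031, C=(l²−L²−A²−y'²−z²)/(2L)=-0.2529
  γ=atan2(-0.3031,0.2631)=-0.8559;  ψ=arccos(-0.6300)=2.2523;  θ1=γ+ψ≈1.3964
φ2=120.0° → target in arm frame (0.1144, 0.0992)
  e−x'=0.0056;  (l²−L²−(e−x')²−y'²−z²)/2L = -0.0983
  θ2 = atan2(B,A) + arccos(C/0.3032) = 0.3488
arm 3 (φ=240.0°): x'=0.0287, y'=-0.1487
  A=0.0913, B=-0.3031, C=(l²−L²−A²−y'²−z²)/(2L)=-0.1498
  θ3 = atan2(B,A) + arccos(C/0.3166) = 0.7855

θ₁ = 1.3964, θ₂ = 0.3488, θ₃ = 0.7855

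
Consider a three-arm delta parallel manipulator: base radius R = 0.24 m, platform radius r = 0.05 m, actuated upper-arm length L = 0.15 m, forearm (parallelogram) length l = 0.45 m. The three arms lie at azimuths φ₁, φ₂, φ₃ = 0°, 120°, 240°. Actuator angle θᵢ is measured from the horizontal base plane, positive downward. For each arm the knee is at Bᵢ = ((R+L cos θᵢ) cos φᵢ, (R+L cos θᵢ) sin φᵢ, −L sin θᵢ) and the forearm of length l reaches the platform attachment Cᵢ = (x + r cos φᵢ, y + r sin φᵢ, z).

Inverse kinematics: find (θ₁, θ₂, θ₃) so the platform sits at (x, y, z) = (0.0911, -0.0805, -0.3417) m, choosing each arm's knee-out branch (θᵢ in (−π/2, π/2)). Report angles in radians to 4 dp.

arm 1 (φ=0.0°): x'=0.0911, y'=-0.0805
  A=0.0989, B=-0.3417, C=(l²−L²−A²−y'²−z²)/(2L)=0.1566
  √(A²+B²)=0.3557;  θ1 = -1.2891+1.1149 ≈ -0.1741
rotate P by −φ2: (-0.1153, -0.0386, -0.3417)
  e−x'=0.3053;  (l²−L²−(e−x')²−y'²−z²)/2L = -0.1048
  θ2 = atan2(B,A) + arccos(C/0.4582) = 0.9599
φ3=240.0° → target in arm frame (0.0242, 0.1191)
  A cos θ + B sin θ = C:  0.1658·cos θ + -0.3417·sin θ = 0.0718
  θ3 = atan2(B,A) + arccos(C/0.3798) = 0.2616

θ₁ = -0.1741, θ₂ = 0.9599, θ₃ = 0.2616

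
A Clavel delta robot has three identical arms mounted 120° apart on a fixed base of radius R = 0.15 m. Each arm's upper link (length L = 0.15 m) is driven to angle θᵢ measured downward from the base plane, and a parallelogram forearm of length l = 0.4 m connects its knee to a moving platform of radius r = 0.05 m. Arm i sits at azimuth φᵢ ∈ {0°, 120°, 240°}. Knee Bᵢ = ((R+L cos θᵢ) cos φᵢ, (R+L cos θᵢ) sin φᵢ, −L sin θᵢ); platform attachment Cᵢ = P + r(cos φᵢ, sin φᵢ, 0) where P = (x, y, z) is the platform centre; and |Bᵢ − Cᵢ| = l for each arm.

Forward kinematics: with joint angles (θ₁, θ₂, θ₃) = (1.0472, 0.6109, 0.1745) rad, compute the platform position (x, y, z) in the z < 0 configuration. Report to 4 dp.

(-0.1181, -0.0607, -0.3952)

centre 1 = (0.1750·cos0.0°, 0.1750·sin0.0°, -0.1299) = (0.1750, 0.0000, -0.1299)
arm 2 at φ=120.0°: (R−r)+L cos θ2 = 0.2229;  centre 2 = (-0.1114, 0.1930, -0.0860)
φ3=240.0°: virtual centre (-0.1239, -0.2145, -0.0260), radius l
subtract pairs → two planes through P
linear system: -0.5729x+0.3860y = 0.0096−0.0877z; -0.5977x+-0.4291y = 0.0145−0.2077z
det = 0.4765;  x = -0.0204+0.2473z,  y = -0.0055+0.1397z
sphere 1 gives Az²+Bz+C=0 with A=1.0806, B=0.1616, C=-0.1049;  B²−4AC=0.4796;  roots -0.3952, 0.2456;  negative root z = -0.3952
x = -0.1181, y = -0.0607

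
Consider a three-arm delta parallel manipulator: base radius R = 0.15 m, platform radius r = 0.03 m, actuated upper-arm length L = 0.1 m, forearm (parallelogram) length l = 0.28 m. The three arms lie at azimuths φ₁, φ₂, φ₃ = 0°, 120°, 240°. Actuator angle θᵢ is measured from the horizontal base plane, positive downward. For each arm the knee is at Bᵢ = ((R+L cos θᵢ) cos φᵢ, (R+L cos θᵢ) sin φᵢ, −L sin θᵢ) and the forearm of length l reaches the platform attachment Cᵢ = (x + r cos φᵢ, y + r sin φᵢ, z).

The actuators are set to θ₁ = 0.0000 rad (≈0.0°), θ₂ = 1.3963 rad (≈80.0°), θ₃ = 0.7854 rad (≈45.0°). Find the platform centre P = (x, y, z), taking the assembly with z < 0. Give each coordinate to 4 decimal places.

(0.0949, -0.0553, -0.2443)

O1 = (0.2200·cos0.0°, 0.2200·sin0.0°, 0.0000) = (0.2200, 0.0000, 0.0000)
φ2=120.0°: virtual centre (-0.0687, 0.1190, -0.0985), radius l
arm 3 at φ=240.0°: e+L cos θ3 = 0.1907;  O3 = (-0.0954, -0.1652, -0.0707)
eliminate P² terms by subtracting sphere 1 from 2 and 3
linear system: -0.5774x+0.2379y = -0.0198−-0.1970z; -0.6307x+-0.3303y = -0.0070−-0.1414z
det = 0.3408;  x = 0.0241+-0.2897z,  y = -0.0248+0.1249z
into |P−O₁|² = l²: 1.0995z² + 0.1073z + -0.0394 = 0;  Δ = 0.1849;  z = -0.2443 or 0.1468 → z<0 root = -0.2443
x = 0.0949, y = -0.0553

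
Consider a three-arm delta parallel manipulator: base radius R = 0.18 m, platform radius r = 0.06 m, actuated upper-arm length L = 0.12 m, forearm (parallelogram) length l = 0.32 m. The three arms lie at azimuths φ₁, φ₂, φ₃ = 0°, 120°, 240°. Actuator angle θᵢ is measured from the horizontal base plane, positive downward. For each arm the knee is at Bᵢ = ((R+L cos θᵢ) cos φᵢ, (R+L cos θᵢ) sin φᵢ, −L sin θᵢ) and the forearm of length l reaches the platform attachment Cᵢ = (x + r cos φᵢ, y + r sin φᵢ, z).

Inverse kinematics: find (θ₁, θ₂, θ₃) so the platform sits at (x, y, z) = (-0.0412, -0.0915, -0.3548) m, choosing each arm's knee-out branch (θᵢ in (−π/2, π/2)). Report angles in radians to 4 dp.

rotate P by −φ1: (-0.0412, -0.0915, -0.3548)
  A=0.1612, B=-0.3548, C=(l²−L²−A²−y'²−z²)/(2L)=-0.3010
  √(A²+B²)=0.3897;  θ1 = -1.1443+2.4534 ≈ 1.3091
φ2=120.0° → target in arm frame (-0.0586, 0.0814)
  A=0.1786, B=-0.3548, C=(l²−L²−A²−y'²−z²)/(2L)=-0.3184
  √(A²+B²)=0.3972;  θ2 = -1.1044+2.5009 ≈ 1.3965
arm 3 (φ=240.0°): x'=0.0998, y'=0.0101
  e−x'=0.0202;  (l²−L²−(e−x')²−y'²−z²)/2L = -0.1600
  √(A²+B²)=0.3554;  θ3 = -1.5140+2.0377 ≈ 0.5237

θ₁ = 1.3091, θ₂ = 1.3965, θ₃ = 0.5237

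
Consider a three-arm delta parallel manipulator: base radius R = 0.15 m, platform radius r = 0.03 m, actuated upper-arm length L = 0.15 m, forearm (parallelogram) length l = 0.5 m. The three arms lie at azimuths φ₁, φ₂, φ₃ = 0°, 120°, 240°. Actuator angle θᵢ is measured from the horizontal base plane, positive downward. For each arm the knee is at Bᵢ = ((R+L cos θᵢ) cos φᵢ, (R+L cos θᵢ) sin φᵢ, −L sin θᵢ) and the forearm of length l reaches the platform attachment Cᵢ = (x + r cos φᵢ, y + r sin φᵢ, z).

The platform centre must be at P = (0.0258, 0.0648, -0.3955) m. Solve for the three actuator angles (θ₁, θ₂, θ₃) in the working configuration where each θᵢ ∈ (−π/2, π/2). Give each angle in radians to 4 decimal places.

rotate P by −φ1: (0.0258, 0.0648, -0.3955)
  A=0.0942, B=-0.3955, C=(l²−L²−A²−y'²−z²)/(2L)=0.1934
  θ1 = atan2(B,A) + arccos(C/0.4066) = -0.2618
rotate P by −φ2: (0.0432, -0.0547, -0.3955)
  A=0.0768, B=-0.3955, C=(l²−L²−A²−y'²−z²)/(2L)=0.2073
  θ2 = atan2(B,A) + arccos(C/0.4029) = -0.3487
φ3=240.0° → target in arm frame (-0.0690, -0.0101)
  e−x'=0.1890;  (l²−L²−(e−x')²−y'²−z²)/2L = 0.1175
  √(A²+B²)=0.4383;  θ3 = -1.1250+1.2994 ≈ 0.1745

θ₁ = -0.2618, θ₂ = -0.3487, θ₃ = 0.1745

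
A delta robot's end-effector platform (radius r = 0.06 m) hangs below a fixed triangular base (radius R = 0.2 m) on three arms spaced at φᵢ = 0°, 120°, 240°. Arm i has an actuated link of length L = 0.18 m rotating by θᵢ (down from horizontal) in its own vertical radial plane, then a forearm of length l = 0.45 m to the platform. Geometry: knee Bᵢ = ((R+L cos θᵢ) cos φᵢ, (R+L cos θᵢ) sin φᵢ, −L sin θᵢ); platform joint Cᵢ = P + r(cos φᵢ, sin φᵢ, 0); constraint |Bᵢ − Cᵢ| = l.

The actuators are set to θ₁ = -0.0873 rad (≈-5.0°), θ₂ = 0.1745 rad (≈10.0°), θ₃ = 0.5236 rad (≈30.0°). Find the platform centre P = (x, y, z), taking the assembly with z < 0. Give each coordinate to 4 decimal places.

S1 = (0.3193·cos0.0°, 0.3193·sin0.0°, 0.0157) = (0.3193, 0.0000, 0.0157)
φ2=120.0°: virtual centre (-0.1586, 0.2748, -0.0313), radius l
S3 = (0.2959·cos240.0°, 0.2959·sin240.0°, -0.0900) = (-0.1479, -0.2562, -0.0900)
subtract pairs → two planes through P
linear system: -0.9559x+0.5495y = -0.0006−-0.0939z; -0.9345x+-0.5125y = -0.0066−-0.2114z
det = 1.0034;  x = 0.0039+-0.1637z,  y = 0.0057+-0.1139z
into |P−S₁|² = l²: 1.0398z² + 0.0706z + -0.1027 = 0;  Δ = 0.4322;  z = -0.3501 or 0.2822 → z<0 root = -0.3501
x = 0.0612, y = 0.0456

(0.0612, 0.0456, -0.3501)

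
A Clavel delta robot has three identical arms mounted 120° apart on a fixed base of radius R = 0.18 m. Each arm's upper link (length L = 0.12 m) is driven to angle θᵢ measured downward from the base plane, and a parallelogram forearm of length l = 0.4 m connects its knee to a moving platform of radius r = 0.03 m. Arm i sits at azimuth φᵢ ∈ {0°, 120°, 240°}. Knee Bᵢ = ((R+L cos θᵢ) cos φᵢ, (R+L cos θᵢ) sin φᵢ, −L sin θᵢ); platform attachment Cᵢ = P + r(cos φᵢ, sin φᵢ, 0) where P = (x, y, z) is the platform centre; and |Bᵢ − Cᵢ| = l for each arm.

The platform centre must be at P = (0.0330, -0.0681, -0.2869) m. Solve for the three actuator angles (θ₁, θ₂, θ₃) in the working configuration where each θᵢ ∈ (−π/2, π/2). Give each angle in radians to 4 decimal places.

φ1=0.0° → target in arm frame (0.0330, -0.0681)
  A cos θ + B sin θ = C:  0.1170·cos θ + -0.2869·sin θ = 0.1873
  √(A²+B²)=0.3098;  θ1 = -1.1836+0.9215 ≈ -0.2621
φ2=120.0° → target in arm frame (-0.0755, 0.0055)
  A cos θ + B sin θ = C:  0.2255·cos θ + -0.2869·sin θ = 0.0517
  √(A²+B²)=0.3649;  θ2 = -0.9047+1.4285 ≈ 0.5238
arm 3 (φ=240.0°): x'=0.0425, y'=0.0626
  e−x'=0.1075;  (l²−L²−(e−x')²−y'²−z²)/2L = 0.1992
  γ=atan2(-0.2869,0.1075)=-1.2122;  ψ=arccos(0.6501)=0.8631;  θ3=γ+ψ≈-0.3492

θ₁ = -0.2621, θ₂ = 0.5238, θ₃ = -0.3492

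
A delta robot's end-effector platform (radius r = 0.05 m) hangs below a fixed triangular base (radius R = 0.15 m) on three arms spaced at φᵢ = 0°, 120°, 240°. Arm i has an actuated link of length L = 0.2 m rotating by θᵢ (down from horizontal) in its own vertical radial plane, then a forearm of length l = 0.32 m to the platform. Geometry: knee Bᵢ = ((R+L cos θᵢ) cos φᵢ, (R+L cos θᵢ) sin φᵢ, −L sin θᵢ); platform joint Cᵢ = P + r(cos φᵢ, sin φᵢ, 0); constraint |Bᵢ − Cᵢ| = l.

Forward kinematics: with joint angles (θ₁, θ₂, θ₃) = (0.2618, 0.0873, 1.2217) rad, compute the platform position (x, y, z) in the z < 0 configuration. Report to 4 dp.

arm 1 at φ=0.0°: ρ1 = 0.2932;  S1 = (0.2932, 0.0000, -0.0518)
φ2=120.0°: virtual centre (-0.1496, 0.2591, -0.0174), radius l
φ3=240.0°: virtual centre (-0.0842, -0.1458, -0.1879), radius l
|S₂|²−|S₁|² = 0.0012;  |S₃|²−|S₁|² = -0.0250
linear system: -0.8856x+0.5183y = 0.0012−0.0687z; -0.7548x+-0.2917y = -0.0250−-0.2723z
Cramer: x(z) = 0.0194-0.1865z;  y(z) = 0.0354-0.4511z
quadratic in z: (1.2383)z²+(0.1737)z+(-0.0235)=0, √Δ=0.3828 → z ∈ {-0.2247, 0.0844}; z = -0.2247 (taking z<0)
x = 0.0613, y = 0.1368

(0.0613, 0.1368, -0.2247)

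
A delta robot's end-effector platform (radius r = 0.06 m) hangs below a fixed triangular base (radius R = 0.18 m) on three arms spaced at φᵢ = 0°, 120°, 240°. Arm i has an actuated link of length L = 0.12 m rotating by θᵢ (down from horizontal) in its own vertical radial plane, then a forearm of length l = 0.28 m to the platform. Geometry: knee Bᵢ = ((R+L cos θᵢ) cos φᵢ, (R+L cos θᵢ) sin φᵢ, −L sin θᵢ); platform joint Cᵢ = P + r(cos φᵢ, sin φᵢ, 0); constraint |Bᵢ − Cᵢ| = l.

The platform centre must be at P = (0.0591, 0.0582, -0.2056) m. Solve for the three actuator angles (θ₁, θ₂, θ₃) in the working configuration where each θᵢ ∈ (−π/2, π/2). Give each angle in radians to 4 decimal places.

θ₁ = -0.0003, θ₂ = 0.3496, θ₃ = 1.0472

rotate P by −φ1: (0.0591, 0.0582, -0.2056)
  A=0.0609, B=-0.2056, C=(l²−L²−A²−y'²−z²)/(2L)=0.0610
  γ=atan2(-0.2056,0.0609)=-1.2828;  ψ=arccos(0.2843)=1.2825;  θ1=γ+ψ≈-0.0003
rotate P by −φ2: (0.0209, -0.0803, -0.2056)
  A cos θ + B sin θ = C:  0.0991·cos θ + -0.2056·sin θ = 0.0227
  θ2 = atan2(B,A) + arccos(C/0.2283) = 0.3496
arm 3 (φ=240.0°): x'=-0.0800, y'=0.0221
  A cos θ + B sin θ = C:  0.2000·cos θ + -0.2056·sin θ = -0.0781
  θ3 = atan2(B,A) + arccos(C/0.2868) = 1.0472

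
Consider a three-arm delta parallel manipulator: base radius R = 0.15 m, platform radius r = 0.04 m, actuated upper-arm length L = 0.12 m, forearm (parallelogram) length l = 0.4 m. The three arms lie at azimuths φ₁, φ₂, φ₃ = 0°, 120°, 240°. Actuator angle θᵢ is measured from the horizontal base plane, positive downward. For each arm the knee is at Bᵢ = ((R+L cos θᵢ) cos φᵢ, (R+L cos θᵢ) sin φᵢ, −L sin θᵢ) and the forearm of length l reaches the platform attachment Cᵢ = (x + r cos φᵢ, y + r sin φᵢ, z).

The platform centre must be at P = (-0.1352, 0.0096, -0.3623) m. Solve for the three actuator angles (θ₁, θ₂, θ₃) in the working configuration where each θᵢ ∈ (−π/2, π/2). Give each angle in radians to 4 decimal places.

arm 1 (φ=0.0°): x'=-0.1352, y'=0.0096
  e−x'=0.2452;  (l²−L²−(e−x')²−y'²−z²)/2L = -0.1912
  √(A²+B²)=0.4375;  θ1 = -0.9758+2.0230 ≈ 1.0472
φ2=120.0° → target in arm frame (0.0759, 0.1123)
  A cos θ + B sin θ = C:  0.0341·cos θ + -0.3623·sin θ = 0.0024
  γ=atan2(-0.3623,0.0341)=-1.4770;  ψ=arccos(0.0065)=1.5643;  θ2=γ+ψ≈0.0873
rotate P by −φ3: (0.0593, -0.1219, -0.3623)
  e−x'=0.0507;  (l²−L²−(e−x')²−y'²−z²)/2L = -0.0129
  γ=atan2(-0.3623,0.0507)=-1.4317;  ψ=arccos(-0.0352)=1.6060;  θ3=γ+ψ≈0.1743

θ₁ = 1.0472, θ₂ = 0.0873, θ₃ = 0.1743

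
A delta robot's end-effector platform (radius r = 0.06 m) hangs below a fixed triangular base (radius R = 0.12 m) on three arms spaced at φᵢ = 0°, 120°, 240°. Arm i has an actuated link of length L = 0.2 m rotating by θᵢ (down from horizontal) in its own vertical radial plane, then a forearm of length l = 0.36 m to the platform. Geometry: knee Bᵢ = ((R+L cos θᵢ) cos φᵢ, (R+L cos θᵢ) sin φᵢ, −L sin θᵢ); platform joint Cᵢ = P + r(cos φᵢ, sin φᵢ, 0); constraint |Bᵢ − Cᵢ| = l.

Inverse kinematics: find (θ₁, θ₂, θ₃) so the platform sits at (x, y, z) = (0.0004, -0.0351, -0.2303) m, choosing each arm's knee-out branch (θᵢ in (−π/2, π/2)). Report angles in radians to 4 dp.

θ₁ = -0.0873, θ₂ = 0.0874, θ₃ = -0.2618

φ1=0.0° → target in arm frame (0.0004, -0.0351)
  A cos θ + B sin θ = C:  0.0596·cos θ + -0.2303·sin θ = 0.0794
  γ=atan2(-0.2303,0.0596)=-1.3176;  ψ=arccos(0.3340)=1.2303;  θ1=γ+ψ≈-0.0873
arm 2 (φ=120.0°): x'=-0.0306, y'=0.0172
  A cos θ + B sin θ = C:  0.0906·cos θ + -0.2303·sin θ = 0.0701
  γ=atan2(-0.2303,0.0906)=-1.1960;  ψ=arccos(0.2834)=1.2834;  θ2=γ+ψ≈0.0874
φ3=240.0° → target in arm frame (0.0302, 0.0179)
  A cos θ + B sin θ = C:  0.0298·cos θ + -0.2303·sin θ = 0.0884
  √(A²+B²)=0.2322;  θ3 = -1.4421+1.1803 ≈ -0.2618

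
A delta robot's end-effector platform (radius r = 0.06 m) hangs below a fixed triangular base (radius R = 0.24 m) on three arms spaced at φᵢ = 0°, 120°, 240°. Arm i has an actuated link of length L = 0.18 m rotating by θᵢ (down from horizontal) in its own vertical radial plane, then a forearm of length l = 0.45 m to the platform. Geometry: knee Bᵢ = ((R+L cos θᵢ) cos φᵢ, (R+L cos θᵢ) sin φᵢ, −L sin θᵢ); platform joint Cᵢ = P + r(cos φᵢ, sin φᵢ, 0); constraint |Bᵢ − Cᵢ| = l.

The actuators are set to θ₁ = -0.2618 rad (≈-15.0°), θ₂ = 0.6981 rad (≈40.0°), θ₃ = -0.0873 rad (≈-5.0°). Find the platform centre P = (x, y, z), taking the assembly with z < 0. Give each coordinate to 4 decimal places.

(0.0607, -0.0788, -0.2856)

arm 1 at φ=0.0°: e+L cos θ1 = 0.3539;  S1 = (0.3539, 0.0000, 0.0466)
arm 2 at φ=120.0°: e+L cos θ2 = 0.3179;  S2 = (-0.1589, 0.2753, -0.1157)
S3 = (0.3593·cos240.0°, 0.3593·sin240.0°, 0.0157) = (-0.1797, -0.3112, 0.0157)
subtract pairs → two planes through P
[-1.0256 0.5506 -0.3246]·P = -0.0130;  [-1.0670 -0.6224 -0.0618]·P = 0.0020
Cramer: x(z) = 0.0057-0.1925z;  y(z) = -0.0129+0.2308z
quadratic in z: (1.0904)z²+(0.0349)z+(-0.0789)=0, √Δ=0.5878 → z ∈ {-0.2856, 0.2535}; z = -0.2856 (taking z<0)
x = 0.0607, y = -0.0788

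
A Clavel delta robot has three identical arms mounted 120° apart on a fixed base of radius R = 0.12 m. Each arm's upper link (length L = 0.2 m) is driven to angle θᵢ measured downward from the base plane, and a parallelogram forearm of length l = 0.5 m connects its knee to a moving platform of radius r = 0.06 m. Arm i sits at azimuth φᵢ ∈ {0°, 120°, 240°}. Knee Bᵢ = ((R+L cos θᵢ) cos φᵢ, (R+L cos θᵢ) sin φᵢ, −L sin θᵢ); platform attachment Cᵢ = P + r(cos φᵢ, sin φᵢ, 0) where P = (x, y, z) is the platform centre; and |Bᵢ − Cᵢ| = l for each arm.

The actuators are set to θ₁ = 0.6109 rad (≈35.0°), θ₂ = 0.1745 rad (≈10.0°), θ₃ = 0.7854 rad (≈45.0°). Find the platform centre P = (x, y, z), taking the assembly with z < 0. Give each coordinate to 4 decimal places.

φ1=0.0°: virtual centre (0.2238, 0.0000, -0.1147), radius l
φ2=120.0°: virtual centre (-0.1285, 0.2225, -0.0347), radius l
φ3=240.0°: virtual centre (-0.1007, -0.1744, -0.1414), radius l
eliminate P² terms by subtracting sphere 1 from 2 and 3
[-0.7046 0.4451 0.1600]·P = 0.0040;  [-0.6491 -0.3489 -0.0534]·P = -0.0027
det = 0.5347;  x = -0.0004+0.0599z,  y = 0.0084+-0.2646z
into |P−centre ₁|² = l²: 1.0736z² + 0.1981z + -0.1865 = 0;  Δ = 0.8402;  z = -0.5192 or 0.3346 → z<0 root = -0.5192
x = -0.0315, y = 0.1457

(-0.0315, 0.1457, -0.5192)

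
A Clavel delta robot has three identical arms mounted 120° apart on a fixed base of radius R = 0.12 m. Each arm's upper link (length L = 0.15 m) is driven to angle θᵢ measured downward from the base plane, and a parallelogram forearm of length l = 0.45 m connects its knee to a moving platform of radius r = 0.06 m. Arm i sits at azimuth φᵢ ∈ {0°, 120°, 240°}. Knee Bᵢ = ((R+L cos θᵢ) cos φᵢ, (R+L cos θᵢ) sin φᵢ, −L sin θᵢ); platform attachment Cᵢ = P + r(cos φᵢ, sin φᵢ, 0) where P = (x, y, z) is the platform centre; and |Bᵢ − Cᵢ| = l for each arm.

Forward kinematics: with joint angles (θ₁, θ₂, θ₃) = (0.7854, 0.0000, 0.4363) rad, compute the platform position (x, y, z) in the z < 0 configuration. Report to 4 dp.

(-0.1281, 0.0787, -0.4374)

arm 1 at φ=0.0°: ρ1 = 0.1661;  O1 = (0.1661, 0.0000, -0.1061)
arm 2 at φ=120.0°: ρ2 = 0.2100;  O2 = (-0.1050, 0.1819, 0.0000)
O3 = (0.1959·cos240.0°, 0.1959·sin240.0°, -0.0634) = (-0.0980, -0.1697, -0.0634)
subtract pairs → two planes through P
plane₁₂: -0.5421x+0.3637y+0.2121z = 0.0053
Cramer: x(z) = -0.0082+0.2740z;  y(z) = 0.0022-0.1748z
into |P−O₁|² = l²: 1.1056z² + 0.1158z + -0.1609 = 0;  Δ = 0.7249;  z = -0.4374 or 0.3326 → z<0 root = -0.4374
x = -0.1281, y = 0.0787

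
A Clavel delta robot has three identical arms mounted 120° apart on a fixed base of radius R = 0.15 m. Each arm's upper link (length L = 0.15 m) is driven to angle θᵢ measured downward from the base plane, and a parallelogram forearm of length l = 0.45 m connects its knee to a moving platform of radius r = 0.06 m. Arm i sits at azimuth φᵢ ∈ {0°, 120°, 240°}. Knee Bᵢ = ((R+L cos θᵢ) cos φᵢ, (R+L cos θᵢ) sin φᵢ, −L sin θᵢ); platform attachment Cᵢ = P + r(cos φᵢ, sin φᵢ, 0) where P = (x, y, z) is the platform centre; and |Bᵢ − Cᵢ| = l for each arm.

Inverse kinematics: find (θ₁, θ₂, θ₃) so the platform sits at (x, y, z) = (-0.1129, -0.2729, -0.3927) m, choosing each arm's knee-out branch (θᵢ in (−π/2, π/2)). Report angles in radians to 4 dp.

θ₁ = 1.2214, θ₂ = 1.3958, θ₃ = -0.3494

rotate P by −φ1: (-0.1129, -0.2729, -0.3927)
  A=0.2029, B=-0.3927, C=(l²−L²−A²−y'²−z²)/(2L)=-0.2995
  √(A²+B²)=0.4420;  θ1 = -1.0939+2.3153 ≈ 1.2214
rotate P by −φ2: (-0.1799, 0.2342, -0.3927)
  e−x'=0.2699;  (l²−L²−(e−x')²−y'²−z²)/2L = -0.3397
  γ=atan2(-0.3927,0.2699)=-0.9687;  ψ=arccos(-0.7129)=2.3645;  θ2=γ+ψ≈1.3958
rotate P by −φ3: (0.2928, 0.0387, -0.3927)
  A cos θ + B sin θ = C:  -0.2028·cos θ + -0.3927·sin θ = -0.0561
  θ3 = atan2(B,A) + arccos(C/0.4420) = -0.3494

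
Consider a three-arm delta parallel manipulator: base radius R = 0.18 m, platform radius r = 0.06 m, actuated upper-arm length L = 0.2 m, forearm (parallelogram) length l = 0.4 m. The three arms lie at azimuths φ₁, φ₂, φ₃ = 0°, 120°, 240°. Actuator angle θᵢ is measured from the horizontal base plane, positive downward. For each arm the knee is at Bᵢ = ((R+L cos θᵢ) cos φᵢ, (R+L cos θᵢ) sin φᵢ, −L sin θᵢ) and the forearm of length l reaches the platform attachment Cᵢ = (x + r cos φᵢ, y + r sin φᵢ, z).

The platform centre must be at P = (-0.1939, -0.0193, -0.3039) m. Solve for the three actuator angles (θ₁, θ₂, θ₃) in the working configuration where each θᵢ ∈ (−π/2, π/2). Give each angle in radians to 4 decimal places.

φ1=0.0° → target in arm frame (-0.1939, -0.0193)
  A cos θ + B sin θ = C:  0.3139·cos θ + -0.3039·sin θ = -0.1782
  √(A²+B²)=0.4369;  θ1 = -0.7692+1.9908 ≈ 1.2216
arm 2 (φ=120.0°): x'=0.0802, y'=0.1776
  e−x'=0.0398;  (l²−L²−(e−x')²−y'²−z²)/2L = -0.0137
  θ2 = atan2(B,A) + arccos(C/0.3065) = 0.1747
arm 3 (φ=240.0°): x'=0.1137, y'=-0.1583
  A cos θ + B sin θ = C:  0.0063·cos θ + -0.3039·sin θ = 0.0064
  γ=atan2(-0.3039,0.0063)=-1.5500;  ψ=arccos(0.0210)=1.5498;  θ3=γ+ψ≈-0.0002

θ₁ = 1.2216, θ₂ = 0.1747, θ₃ = -0.0002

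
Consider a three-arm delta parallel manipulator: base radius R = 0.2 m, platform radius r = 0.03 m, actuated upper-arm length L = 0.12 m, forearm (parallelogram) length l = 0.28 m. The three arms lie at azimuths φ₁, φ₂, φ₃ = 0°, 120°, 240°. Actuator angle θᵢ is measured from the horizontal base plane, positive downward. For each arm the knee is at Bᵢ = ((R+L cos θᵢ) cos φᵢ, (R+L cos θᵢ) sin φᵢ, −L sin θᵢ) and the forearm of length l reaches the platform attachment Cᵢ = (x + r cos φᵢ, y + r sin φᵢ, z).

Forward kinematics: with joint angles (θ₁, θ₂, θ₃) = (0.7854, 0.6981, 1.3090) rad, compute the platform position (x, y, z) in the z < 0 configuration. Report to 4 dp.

arm 1 at φ=0.0°: e+L cos θ1 = 0.2549;  O1 = (0.2549, 0.0000, -0.0849)
arm 2 at φ=120.0°: e+L cos θ2 = 0.2619;  O2 = (-0.1310, 0.2268, -0.0771)
arm 3 at φ=240.0°: e+L cos θ3 = 0.2011;  O3 = (-0.1005, -0.1741, -0.1159)
eliminate P² terms by subtracting sphere 1 from 2 and 3
plane₁₂: -0.7716x+0.4537y+0.0154z = 0.0024
Cramer: x(z) = 0.0126-0.0386z;  y(z) = 0.0268-0.0996z
into |P−O₁|² = l²: 1.0114z² + 0.1831z + -0.0118 = 0;  Δ = 0.0813;  z = -0.2314 or 0.0504 → z<0 root = -0.2314
x = 0.0215, y = 0.0498

(0.0215, 0.0498, -0.2314)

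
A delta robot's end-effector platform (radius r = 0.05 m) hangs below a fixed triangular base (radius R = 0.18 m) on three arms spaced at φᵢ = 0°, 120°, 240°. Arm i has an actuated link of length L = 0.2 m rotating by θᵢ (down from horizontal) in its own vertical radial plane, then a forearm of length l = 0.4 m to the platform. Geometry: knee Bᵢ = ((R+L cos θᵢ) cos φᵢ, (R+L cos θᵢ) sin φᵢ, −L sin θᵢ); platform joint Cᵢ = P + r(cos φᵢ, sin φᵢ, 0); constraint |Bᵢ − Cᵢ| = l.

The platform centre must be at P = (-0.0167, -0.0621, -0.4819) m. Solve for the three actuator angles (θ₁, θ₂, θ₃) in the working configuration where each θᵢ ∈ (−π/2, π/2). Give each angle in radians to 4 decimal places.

θ₁ = 1.0473, θ₂ = 1.1347, θ₃ = 0.7854

rotate P by −φ1: (-0.0167, -0.0621, -0.4819)
  e−x'=0.1467;  (l²−L²−(e−x')²−y'²−z²)/2L = -0.3440
  γ=atan2(-0.4819,0.1467)=-1.2753;  ψ=arccos(-0.6829)=2.3226;  θ1=γ+ψ≈1.0473
φ2=120.0° → target in arm frame (-0.0454, 0.0455)
  e−x'=0.1754;  (l²−L²−(e−x')²−y'²−z²)/2L = -0.3627
  √(A²+B²)=0.5128;  θ2 = -1.2217+2.3563 ≈ 1.1347
φ3=240.0° → target in arm frame (0.0621, 0.0166)
  A=0.0679, B=-0.4819, C=(l²−L²−A²−y'²−z²)/(2L)=-0.2928
  γ=atan2(-0.4819,0.0679)=-1.4309;  ψ=arccos(-0.6016)=2.2163;  θ3=γ+ψ≈0.7854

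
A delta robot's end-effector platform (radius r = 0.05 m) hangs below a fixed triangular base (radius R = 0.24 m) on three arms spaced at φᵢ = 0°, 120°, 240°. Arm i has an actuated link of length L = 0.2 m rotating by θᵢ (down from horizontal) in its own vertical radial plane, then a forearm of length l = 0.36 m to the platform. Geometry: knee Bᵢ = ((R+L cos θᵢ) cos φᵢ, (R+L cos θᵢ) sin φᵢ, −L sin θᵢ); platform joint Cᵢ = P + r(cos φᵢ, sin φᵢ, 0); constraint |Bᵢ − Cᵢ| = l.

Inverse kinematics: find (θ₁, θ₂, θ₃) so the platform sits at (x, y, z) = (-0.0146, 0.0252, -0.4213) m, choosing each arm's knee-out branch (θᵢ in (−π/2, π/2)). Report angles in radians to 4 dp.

rotate P by −φ1: (-0.0146, 0.0252, -0.4213)
  A cos θ + B sin θ = C:  0.2046·cos θ + -0.4213·sin θ = -0.3260
  θ1 = atan2(B,A) + arccos(C/0.4684) = 1.2219
φ2=120.0° → target in arm frame (0.0291, 0.0000)
  A cos θ + B sin θ = C:  0.1609·cos θ + -0.4213·sin θ = -0.2844
  γ=atan2(-0.4213,0.1609)=-1.2060;  ψ=arccos(-0.6307)=2.2533;  θ2=γ+ψ≈1.0473
rotate P by −φ3: (-0.0145, -0.0252, -0.4213)
  A cos θ + B sin θ = C:  0.2045·cos θ + -0.4213·sin θ = -0.3259
  θ3 = atan2(B,A) + arccos(C/0.4683) = 1.2216

θ₁ = 1.2219, θ₂ = 1.0473, θ₃ = 1.2216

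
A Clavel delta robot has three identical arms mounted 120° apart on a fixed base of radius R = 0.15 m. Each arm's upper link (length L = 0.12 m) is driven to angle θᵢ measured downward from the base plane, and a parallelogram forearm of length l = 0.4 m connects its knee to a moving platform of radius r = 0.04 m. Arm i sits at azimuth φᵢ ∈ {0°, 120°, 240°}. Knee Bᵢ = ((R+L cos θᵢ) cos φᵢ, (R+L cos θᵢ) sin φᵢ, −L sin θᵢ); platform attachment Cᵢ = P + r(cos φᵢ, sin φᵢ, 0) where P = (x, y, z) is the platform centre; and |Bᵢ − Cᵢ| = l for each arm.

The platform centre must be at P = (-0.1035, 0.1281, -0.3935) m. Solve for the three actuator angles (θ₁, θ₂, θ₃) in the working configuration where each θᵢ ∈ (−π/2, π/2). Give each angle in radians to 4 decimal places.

θ₁ = 1.2219, θ₂ = 0.0003, θ₃ = 1.0472

φ1=0.0° → target in arm frame (-0.1035, 0.1281)
  A=0.2135, B=-0.3935, C=(l²−L²−A²−y'²−z²)/(2L)=-0.2968
  γ=atan2(-0.3935,0.2135)=-1.0737;  ψ=arccos(-0.6630)=2.2956;  θ1=γ+ψ≈1.2219
rotate P by −φ2: (0.1627, 0.0256, -0.3935)
  A cos θ + B sin θ = C:  -0.0527·cos θ + -0.3935·sin θ = -0.0528
  θ2 = atan2(B,A) + arccos(C/0.3970) = 0.0003
rotate P by −φ3: (-0.0592, -0.1537, -0.3935)
  A cos θ + B sin θ = C:  0.1692·cos θ + -0.3935·sin θ = -0.2562
  γ=atan2(-0.3935,0.1692)=-1.1647;  ψ=arccos(-0.5981)=2.2119;  θ3=γ+ψ≈1.0472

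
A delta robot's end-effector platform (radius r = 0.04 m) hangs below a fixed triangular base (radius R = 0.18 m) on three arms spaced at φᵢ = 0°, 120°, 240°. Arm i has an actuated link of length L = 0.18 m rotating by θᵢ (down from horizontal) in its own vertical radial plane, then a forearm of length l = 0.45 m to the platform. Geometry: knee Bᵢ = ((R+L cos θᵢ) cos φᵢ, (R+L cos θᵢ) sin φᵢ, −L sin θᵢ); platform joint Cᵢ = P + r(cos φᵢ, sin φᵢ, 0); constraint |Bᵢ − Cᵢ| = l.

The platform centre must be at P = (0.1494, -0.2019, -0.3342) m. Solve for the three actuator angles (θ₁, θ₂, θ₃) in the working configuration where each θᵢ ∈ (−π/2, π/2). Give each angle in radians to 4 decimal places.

arm 1 (φ=0.0°): x'=0.1494, y'=-0.2019
  e−x'=-0.0094;  (l²−L²−(e−x')²−y'²−z²)/2L = 0.0488
  θ1 = atan2(B,A) + arccos(C/0.3343) = -0.1745
rotate P by −φ2: (-0.2496, -0.0284, -0.3342)
  A cos θ + B sin θ = C:  0.3896·cos θ + -0.3342·sin θ = -0.2615
  √(A²+B²)=0.5133;  θ2 = -0.7091+2.1054 ≈ 1.3964
φ3=240.0° → target in arm frame (0.1002, 0.2303)
  A cos θ + B sin θ = C:  0.0398·cos θ + -0.3342·sin θ = 0.0105
  √(A²+B²)=0.3366;  θ3 = -1.4521+1.5397 ≈ 0.0876

θ₁ = -0.1745, θ₂ = 1.3964, θ₃ = 0.0876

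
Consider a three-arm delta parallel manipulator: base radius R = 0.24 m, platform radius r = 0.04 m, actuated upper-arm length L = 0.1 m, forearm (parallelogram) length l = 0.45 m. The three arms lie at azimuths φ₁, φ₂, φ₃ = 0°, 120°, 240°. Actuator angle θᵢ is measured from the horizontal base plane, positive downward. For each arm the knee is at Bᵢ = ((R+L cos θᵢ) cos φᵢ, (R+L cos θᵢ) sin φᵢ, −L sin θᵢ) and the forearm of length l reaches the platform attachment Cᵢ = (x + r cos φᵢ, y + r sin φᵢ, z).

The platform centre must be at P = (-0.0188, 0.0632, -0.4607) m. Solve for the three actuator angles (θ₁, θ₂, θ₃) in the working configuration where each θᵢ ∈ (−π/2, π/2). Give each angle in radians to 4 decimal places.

θ₁ = 1.2217, θ₂ = 0.6985, θ₃ = 1.3963

rotate P by −φ1: (-0.0188, 0.0632, -0.4607)
  e−x'=0.2188;  (l²−L²−(e−x')²−y'²−z²)/2L = -0.3581
  θ1 = atan2(B,A) + arccos(C/0.5100) = 1.2217
rotate P by −φ2: (0.0641, -0.0153, -0.4607)
  A=0.1359, B=-0.4607, C=(l²−L²−A²−y'²−z²)/(2L)=-0.1922
  √(A²+B²)=0.4803;  θ2 = -1.2840+1.9825 ≈ 0.6985
φ3=240.0° → target in arm frame (-0.0453, -0.0479)
  A cos θ + B sin θ = C:  0.2453·cos θ + -0.4607·sin θ = -0.4111
  γ=atan2(-0.4607,0.2453)=-1.0815;  ψ=arccos(-0.7877)=2.4778;  θ3=γ+ψ≈1.3963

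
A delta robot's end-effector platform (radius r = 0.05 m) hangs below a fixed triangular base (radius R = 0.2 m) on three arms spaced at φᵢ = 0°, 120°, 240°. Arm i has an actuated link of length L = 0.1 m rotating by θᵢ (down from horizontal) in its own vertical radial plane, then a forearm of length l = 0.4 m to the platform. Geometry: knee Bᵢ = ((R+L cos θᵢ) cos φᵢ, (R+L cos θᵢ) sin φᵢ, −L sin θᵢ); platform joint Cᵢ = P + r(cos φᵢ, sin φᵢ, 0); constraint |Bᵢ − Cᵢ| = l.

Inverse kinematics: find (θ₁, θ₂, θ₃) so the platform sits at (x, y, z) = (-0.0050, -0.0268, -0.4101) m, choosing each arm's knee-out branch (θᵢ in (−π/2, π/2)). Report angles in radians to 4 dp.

arm 1 (φ=0.0°): x'=-0.0050, y'=-0.0268
  e−x'=0.1550;  (l²−L²−(e−x')²−y'²−z²)/2L = -0.2146
  √(A²+B²)=0.4384;  θ1 = -1.2094+2.0824 ≈ 0.8729
rotate P by −φ2: (-0.0207, 0.0177, -0.4101)
  A cos θ + B sin θ = C:  0.1707·cos θ + -0.4101·sin θ = -0.2382
  θ2 = atan2(B,A) + arccos(C/0.4442) = 0.9604
arm 3 (φ=240.0°): x'=0.0257, y'=0.0091
  A=0.1243, B=-0.4101, C=(l²−L²−A²−y'²−z²)/(2L)=-0.1686
  γ=atan2(-0.4101,0.1243)=-1.2765;  ψ=arccos(-0.3934)=1.9751;  θ3=γ+ψ≈0.6986

θ₁ = 0.8729, θ₂ = 0.9604, θ₃ = 0.6986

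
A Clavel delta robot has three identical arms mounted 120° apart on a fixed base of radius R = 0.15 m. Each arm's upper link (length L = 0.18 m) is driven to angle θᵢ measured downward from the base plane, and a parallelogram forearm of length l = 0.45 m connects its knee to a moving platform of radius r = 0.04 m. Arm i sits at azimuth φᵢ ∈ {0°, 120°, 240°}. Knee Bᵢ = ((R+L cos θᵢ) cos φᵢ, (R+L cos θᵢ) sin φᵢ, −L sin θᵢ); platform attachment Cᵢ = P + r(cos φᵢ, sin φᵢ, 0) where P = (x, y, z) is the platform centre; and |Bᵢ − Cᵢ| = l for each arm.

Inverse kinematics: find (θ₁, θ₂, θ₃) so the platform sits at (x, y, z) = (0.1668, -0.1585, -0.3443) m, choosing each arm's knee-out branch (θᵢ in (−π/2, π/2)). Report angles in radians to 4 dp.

rotate P by −φ1: (0.1668, -0.1585, -0.3443)
  e−x'=-0.0568;  (l²−L²−(e−x')²−y'²−z²)/2L = 0.0645
  √(A²+B²)=0.3490;  θ1 = -1.7343+1.3850 ≈ -0.3493
φ2=120.0° → target in arm frame (-0.2207, -0.0652)
  A cos θ + B sin θ = C:  0.3307·cos θ + -0.3443·sin θ = -0.1723
  γ=atan2(-0.3443,0.3307)=-0.8056;  ψ=arccos(-0.3610)=1.9401;  θ2=γ+ψ≈1.1345
rotate P by −φ3: (0.0539, 0.2237, -0.3443)
  A=0.0561, B=-0.3443, C=(l²−L²−A²−y'²−z²)/(2L)=-0.0045
  θ3 = atan2(B,A) + arccos(C/0.3488) = 0.1747

θ₁ = -0.3493, θ₂ = 1.1345, θ₃ = 0.1747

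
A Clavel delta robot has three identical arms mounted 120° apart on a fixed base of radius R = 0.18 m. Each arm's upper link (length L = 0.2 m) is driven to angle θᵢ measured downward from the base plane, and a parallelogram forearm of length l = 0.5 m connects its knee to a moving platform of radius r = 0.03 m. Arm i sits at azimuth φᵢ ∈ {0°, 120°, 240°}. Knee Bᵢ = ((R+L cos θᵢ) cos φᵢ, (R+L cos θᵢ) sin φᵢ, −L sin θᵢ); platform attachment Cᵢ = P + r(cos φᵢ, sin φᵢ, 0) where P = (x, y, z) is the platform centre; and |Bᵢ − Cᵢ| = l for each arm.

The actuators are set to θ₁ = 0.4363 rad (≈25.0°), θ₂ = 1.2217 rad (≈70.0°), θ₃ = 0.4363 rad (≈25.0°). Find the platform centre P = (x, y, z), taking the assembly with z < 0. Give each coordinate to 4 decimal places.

φ1=0.0°: virtual centre (0.3313, 0.0000, -0.0845), radius l
O2 = (0.2184·cos120.0°, 0.2184·sin120.0°, -0.1879) = (-0.1092, 0.1891, -0.1879)
arm 3 at φ=240.0°: ρ3 = 0.3313;  O3 = (-0.1656, -0.2869, -0.0845)
eliminate P² terms by subtracting sphere 1 from 2 and 3
[-0.8809 0.3783 -0.2068]·P = -0.0339;  [-0.9938 -0.5738 0.0000]·P = 0.0000
Cramer: x(z) = 0.0220-0.1346z;  y(z) = -0.0382+0.2332z
quadratic in z: (1.0725)z²+(0.2345)z+(-0.1458)=0, √Δ=0.8249 → z ∈ {-0.4939, 0.2752}; z = -0.4939 (taking z<0)
x = 0.0885, y = -0.1533

(0.0885, -0.1533, -0.4939)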